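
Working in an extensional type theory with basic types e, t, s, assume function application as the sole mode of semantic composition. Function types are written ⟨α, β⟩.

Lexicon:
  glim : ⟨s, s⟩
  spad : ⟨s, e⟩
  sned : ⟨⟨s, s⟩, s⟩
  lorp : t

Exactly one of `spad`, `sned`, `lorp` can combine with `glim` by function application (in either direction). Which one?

sned

spad : ⟨s, e⟩ — does not combine with glim.
sned — combines: sned : ⟨⟨s, s⟩, s⟩ takes glim : ⟨s, s⟩ as argument, giving s.
lorp : t — does not combine with glim.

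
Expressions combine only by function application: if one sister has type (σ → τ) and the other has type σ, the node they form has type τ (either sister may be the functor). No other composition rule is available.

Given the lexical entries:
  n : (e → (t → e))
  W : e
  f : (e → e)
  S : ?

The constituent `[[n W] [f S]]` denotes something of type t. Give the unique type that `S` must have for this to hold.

At [[n W] [f S]] (required: t): [n W] is (t → e), which is not a function with range t; hence [f S] is the functor — type ((t → e) → t).
At [f S] (required: ((t → e) → t)): f is (e → e), which is not a function with range ((t → e) → t); hence S is the functor — type ((e → e) → ((t → e) → t)).

((e → e) → ((t → e) → t))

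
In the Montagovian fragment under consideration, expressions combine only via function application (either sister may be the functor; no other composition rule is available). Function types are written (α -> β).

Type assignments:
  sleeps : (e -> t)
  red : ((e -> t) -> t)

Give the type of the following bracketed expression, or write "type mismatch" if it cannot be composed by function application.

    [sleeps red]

t

[sleeps red]: red is ((e -> t) -> t), sleeps is (e -> t); result t.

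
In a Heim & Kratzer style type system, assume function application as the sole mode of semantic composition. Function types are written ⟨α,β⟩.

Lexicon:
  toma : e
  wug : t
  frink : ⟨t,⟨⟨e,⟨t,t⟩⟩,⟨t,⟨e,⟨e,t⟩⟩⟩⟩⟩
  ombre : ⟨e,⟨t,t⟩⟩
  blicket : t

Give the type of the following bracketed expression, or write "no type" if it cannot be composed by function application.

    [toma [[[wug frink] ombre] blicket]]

[wug frink]: frink is ⟨t,⟨⟨e,⟨t,t⟩⟩,⟨t,⟨e,⟨e,t⟩⟩⟩⟩⟩, wug is t; result ⟨⟨e,⟨t,t⟩⟩,⟨t,⟨e,⟨e,t⟩⟩⟩⟩.
[[wug frink] ombre]: [wug frink] is ⟨⟨e,⟨t,t⟩⟩,⟨t,⟨e,⟨e,t⟩⟩⟩⟩, ombre is ⟨e,⟨t,t⟩⟩; result ⟨t,⟨e,⟨e,t⟩⟩⟩.
[[[wug frink] ombre] blicket]: [[wug frink] ombre] is ⟨t,⟨e,⟨e,t⟩⟩⟩, blicket is t; result ⟨e,⟨e,t⟩⟩.
[toma [[[wug frink] ombre] blicket]]: [[[wug frink] ombre] blicket] is ⟨e,⟨e,t⟩⟩, toma is e; result ⟨e,t⟩.

⟨e,t⟩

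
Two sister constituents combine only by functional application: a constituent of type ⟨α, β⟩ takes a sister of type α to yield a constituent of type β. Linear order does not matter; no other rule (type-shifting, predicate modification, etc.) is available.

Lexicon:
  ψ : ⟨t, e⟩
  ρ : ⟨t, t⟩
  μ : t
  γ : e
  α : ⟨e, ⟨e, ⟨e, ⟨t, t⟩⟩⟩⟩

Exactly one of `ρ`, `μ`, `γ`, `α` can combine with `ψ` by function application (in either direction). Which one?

μ

ρ : ⟨t, t⟩ — does not combine with ψ.
μ — combines: ψ : ⟨t, e⟩ takes μ : t as argument, giving e.
γ : e — does not combine with ψ.
α : ⟨e, ⟨e, ⟨e, ⟨t, t⟩⟩⟩⟩ — does not combine with ψ.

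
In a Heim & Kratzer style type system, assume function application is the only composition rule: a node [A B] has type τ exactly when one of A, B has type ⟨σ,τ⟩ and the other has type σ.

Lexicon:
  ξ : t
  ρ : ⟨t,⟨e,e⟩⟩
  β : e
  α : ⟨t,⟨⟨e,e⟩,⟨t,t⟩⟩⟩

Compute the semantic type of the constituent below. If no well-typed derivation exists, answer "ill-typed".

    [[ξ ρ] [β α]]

ill-typed

[ξ ρ]: ⟨t,⟨e,e⟩⟩ applied to t yields ⟨e,e⟩.
[β α]: e with ⟨t,⟨⟨e,e⟩,⟨t,t⟩⟩⟩ — neither is a function whose domain matches the other; composition fails here.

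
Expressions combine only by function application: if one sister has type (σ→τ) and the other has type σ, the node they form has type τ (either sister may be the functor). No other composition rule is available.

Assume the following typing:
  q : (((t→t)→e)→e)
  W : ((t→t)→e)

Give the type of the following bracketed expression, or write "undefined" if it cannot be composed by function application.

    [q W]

[q W] — q of type (((t→t)→e)→e) combines with W of type ((t→t)→e): type e.

e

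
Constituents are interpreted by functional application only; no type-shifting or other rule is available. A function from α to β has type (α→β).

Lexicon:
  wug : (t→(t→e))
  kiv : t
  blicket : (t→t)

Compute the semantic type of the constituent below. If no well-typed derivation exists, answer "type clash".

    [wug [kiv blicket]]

(t→e)

[kiv blicket]: (t→t) applied to t yields t.
[wug [kiv blicket]]: (t→(t→e)) applied to t yields (t→e).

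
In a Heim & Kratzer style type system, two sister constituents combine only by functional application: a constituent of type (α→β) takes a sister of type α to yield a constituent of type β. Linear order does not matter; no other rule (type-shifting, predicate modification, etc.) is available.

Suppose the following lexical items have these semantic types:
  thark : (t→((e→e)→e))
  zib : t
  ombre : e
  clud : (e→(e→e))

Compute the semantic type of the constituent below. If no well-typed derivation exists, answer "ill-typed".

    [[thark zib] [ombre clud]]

[thark zib]: thark is (t→((e→e)→e)), zib is t; result ((e→e)→e).
[ombre clud]: clud is (e→(e→e)), ombre is e; result (e→e).
[[thark zib] [ombre clud]]: [thark zib] is ((e→e)→e), [ombre clud] is (e→e); result e.

e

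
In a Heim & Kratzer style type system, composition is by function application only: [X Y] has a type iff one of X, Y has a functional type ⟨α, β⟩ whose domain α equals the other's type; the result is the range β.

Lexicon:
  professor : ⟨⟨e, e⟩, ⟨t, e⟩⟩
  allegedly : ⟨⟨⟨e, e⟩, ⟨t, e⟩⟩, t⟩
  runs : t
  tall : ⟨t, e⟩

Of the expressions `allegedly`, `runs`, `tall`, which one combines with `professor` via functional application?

allegedly — combines: allegedly : ⟨⟨⟨e, e⟩, ⟨t, e⟩⟩, t⟩ takes professor : ⟨⟨e, e⟩, ⟨t, e⟩⟩ as argument, giving t.
runs : t — no; professor wants ⟨e, e⟩, and runs wants nothing (atomic).
tall : ⟨t, e⟩ — no; professor wants ⟨e, e⟩, and tall wants t.

allegedly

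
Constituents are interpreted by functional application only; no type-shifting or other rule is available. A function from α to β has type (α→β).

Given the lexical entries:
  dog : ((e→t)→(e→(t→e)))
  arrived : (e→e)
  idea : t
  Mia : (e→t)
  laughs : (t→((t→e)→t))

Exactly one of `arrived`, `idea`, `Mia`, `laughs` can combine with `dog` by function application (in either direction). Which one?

arrived : (e→e) — neither side's domain matches the other.
idea : t — neither side's domain matches the other.
Mia — combines: dog : ((e→t)→(e→(t→e))) takes Mia : (e→t) as argument, giving (e→(t→e)).
laughs : (t→((t→e)→t)) — neither side's domain matches the other.

Mia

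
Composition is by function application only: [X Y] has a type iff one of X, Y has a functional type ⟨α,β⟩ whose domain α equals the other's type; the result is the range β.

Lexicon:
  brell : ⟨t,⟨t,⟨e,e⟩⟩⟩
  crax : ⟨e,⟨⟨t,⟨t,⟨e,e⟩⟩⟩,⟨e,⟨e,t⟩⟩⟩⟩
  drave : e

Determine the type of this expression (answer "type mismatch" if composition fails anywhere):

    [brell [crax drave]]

[crax drave]: crax is ⟨e,⟨⟨t,⟨t,⟨e,e⟩⟩⟩,⟨e,⟨e,t⟩⟩⟩⟩, drave is e; result ⟨⟨t,⟨t,⟨e,e⟩⟩⟩,⟨e,⟨e,t⟩⟩⟩.
[brell [crax drave]]: [crax drave] is ⟨⟨t,⟨t,⟨e,e⟩⟩⟩,⟨e,⟨e,t⟩⟩⟩, brell is ⟨t,⟨t,⟨e,e⟩⟩⟩; result ⟨e,⟨e,t⟩⟩.

⟨e,⟨e,t⟩⟩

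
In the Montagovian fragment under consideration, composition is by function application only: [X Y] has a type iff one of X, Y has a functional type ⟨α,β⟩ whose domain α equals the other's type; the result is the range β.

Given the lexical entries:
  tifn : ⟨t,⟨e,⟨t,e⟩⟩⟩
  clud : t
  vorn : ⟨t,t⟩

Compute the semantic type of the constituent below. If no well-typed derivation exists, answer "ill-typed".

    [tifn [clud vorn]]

[clud vorn]: vorn is ⟨t,t⟩, clud is t; result t.
[tifn [clud vorn]]: tifn is ⟨t,⟨e,⟨t,e⟩⟩⟩, [clud vorn] is t; result ⟨e,⟨t,e⟩⟩.

⟨e,⟨t,e⟩⟩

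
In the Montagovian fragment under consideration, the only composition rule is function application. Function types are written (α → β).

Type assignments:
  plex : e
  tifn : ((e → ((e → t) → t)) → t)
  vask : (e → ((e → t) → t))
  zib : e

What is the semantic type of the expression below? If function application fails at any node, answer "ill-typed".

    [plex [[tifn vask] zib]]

[tifn vask]: ((e → ((e → t) → t)) → t) applied to (e → ((e → t) → t)) yields t.
[[tifn vask] zib]: t with e — neither is a function whose domain matches the other; composition fails here.

ill-typed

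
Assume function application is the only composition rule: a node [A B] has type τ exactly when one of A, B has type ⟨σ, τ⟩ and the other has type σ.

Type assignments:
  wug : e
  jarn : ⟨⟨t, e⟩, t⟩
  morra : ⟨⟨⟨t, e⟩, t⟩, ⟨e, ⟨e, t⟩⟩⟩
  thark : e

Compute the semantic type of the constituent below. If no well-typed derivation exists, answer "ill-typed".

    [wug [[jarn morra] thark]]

[jarn morra]: ⟨⟨⟨t, e⟩, t⟩, ⟨e, ⟨e, t⟩⟩⟩ applied to ⟨⟨t, e⟩, t⟩ yields ⟨e, ⟨e, t⟩⟩.
[[jarn morra] thark]: ⟨e, ⟨e, t⟩⟩ applied to e yields ⟨e, t⟩.
[wug [[jarn morra] thark]]: ⟨e, t⟩ applied to e yields t.

t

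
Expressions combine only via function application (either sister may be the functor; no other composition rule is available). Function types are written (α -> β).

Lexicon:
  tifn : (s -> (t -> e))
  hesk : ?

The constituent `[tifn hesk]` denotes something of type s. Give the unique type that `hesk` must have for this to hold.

[tifn hesk] is required to be s. tifn : (s -> (t -> e)) cannot yield s as functor, so hesk : ((s -> (t -> e)) -> s).

((s -> (t -> e)) -> s)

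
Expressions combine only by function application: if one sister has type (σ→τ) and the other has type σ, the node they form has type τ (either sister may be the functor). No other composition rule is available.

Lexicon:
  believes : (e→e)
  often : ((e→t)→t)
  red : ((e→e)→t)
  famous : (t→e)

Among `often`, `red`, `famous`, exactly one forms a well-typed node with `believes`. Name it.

red

often : ((e→t)→t) — believes needs e; often needs (e→t); neither fits.
red — combines: red : ((e→e)→t) takes believes : (e→e) as argument, giving t.
famous : (t→e) — believes needs e; famous needs t; neither fits.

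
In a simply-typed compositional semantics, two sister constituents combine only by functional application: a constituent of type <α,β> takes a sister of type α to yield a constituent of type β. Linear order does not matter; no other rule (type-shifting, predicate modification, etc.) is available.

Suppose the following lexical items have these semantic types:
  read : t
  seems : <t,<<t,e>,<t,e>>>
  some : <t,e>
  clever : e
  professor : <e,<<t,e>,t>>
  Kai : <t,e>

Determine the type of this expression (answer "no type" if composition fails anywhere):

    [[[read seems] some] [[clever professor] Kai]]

e

[read seems] — seems of type <t,<<t,e>,<t,e>>> combines with read of type t: type <<t,e>,<t,e>>.
[[read seems] some] — [read seems] of type <<t,e>,<t,e>> combines with some of type <t,e>: type <t,e>.
[clever professor] — professor of type <e,<<t,e>,t>> combines with clever of type e: type <<t,e>,t>.
[[clever professor] Kai] — [clever professor] of type <<t,e>,t> combines with Kai of type <t,e>: type t.
[[[read seems] some] [[clever professor] Kai]] — [[read seems] some] of type <t,e> combines with [[clever professor] Kai] of type t: type e.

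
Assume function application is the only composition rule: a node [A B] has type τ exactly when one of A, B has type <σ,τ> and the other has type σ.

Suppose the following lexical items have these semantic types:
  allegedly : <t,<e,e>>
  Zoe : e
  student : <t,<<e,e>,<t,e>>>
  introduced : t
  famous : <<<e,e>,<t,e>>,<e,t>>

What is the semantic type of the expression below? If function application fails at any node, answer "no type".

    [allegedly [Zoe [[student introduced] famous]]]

[student introduced]: <t,<<e,e>,<t,e>>> applied to t yields <<e,e>,<t,e>>.
[[student introduced] famous]: <<<e,e>,<t,e>>,<e,t>> applied to <<e,e>,<t,e>> yields <e,t>.
[Zoe [[student introduced] famous]]: <e,t> applied to e yields t.
[allegedly [Zoe [[student introduced] famous]]]: <t,<e,e>> applied to t yields <e,e>.

<e,e>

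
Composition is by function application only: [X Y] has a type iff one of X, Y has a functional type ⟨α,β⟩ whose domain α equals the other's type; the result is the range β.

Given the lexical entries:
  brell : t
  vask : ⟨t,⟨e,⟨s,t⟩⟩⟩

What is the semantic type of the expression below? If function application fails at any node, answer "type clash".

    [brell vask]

[brell vask]: ⟨t,⟨e,⟨s,t⟩⟩⟩ applied to t yields ⟨e,⟨s,t⟩⟩.

⟨e,⟨s,t⟩⟩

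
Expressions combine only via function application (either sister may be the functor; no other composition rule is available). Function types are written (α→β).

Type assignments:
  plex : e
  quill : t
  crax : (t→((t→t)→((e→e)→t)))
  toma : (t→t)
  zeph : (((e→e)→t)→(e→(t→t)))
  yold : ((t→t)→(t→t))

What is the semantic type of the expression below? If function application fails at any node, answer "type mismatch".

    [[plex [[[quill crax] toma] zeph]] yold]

[quill crax]: crax is (t→((t→t)→((e→e)→t))), quill is t; result ((t→t)→((e→e)→t)).
[[quill crax] toma]: [quill crax] is ((t→t)→((e→e)→t)), toma is (t→t); result ((e→e)→t).
[[[quill crax] toma] zeph]: zeph is (((e→e)→t)→(e→(t→t))), [[quill crax] toma] is ((e→e)→t); result (e→(t→t)).
[plex [[[quill crax] toma] zeph]]: [[[quill crax] toma] zeph] is (e→(t→t)), plex is e; result (t→t).
[[plex [[[quill crax] toma] zeph]] yold]: yold is ((t→t)→(t→t)), [plex [[[quill crax] toma] zeph]] is (t→t); result (t→t).

(t→t)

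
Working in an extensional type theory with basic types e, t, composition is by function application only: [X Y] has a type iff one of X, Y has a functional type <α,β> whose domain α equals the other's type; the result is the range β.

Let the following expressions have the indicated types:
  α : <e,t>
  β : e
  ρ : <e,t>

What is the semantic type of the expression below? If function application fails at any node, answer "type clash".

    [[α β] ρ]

[α β]: functor α : <e,t>, argument β : e; result t.
[[α β] ρ]: t and <e,t> cannot combine by function application — type clash.

type clash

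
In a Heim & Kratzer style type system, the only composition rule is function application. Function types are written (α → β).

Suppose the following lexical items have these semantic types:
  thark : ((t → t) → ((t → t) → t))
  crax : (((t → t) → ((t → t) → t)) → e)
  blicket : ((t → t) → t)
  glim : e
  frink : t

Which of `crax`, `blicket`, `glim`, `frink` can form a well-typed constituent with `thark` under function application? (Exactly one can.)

crax

crax — combines: crax : (((t → t) → ((t → t) → t)) → e) takes thark : ((t → t) → ((t → t) → t)) as argument, giving e.
blicket : ((t → t) → t) — no; thark wants (t → t), and blicket wants (t → t).
glim : e — no; thark wants (t → t), and glim wants nothing (atomic).
frink : t — no; thark wants (t → t), and frink wants nothing (atomic).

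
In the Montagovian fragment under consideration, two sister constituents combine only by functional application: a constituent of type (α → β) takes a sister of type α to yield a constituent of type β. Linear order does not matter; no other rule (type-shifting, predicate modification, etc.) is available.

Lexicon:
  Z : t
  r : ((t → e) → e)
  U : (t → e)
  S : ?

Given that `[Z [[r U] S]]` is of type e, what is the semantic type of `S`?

For [Z [[r U] S]] to have type e with Z of type t, [[r U] S] must be the function: [[r U] S] : (t → e).
For [[r U] S] to have type (t → e) with [r U] of type e, S must be the function: S : (e → (t → e)).

(e → (t → e))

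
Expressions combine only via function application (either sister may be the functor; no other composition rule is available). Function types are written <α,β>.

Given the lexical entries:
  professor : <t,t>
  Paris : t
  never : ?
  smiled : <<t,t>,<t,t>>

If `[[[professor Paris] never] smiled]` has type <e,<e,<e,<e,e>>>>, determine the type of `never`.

[[[professor Paris] never] smiled] is required to be <e,<e,<e,<e,e>>>>. smiled : <<t,t>,<t,t>> cannot yield <e,<e,<e,<e,e>>>> as functor, so [[professor Paris] never] : <<<t,t>,<t,t>>,<e,<e,<e,<e,e>>>>>.
[[professor Paris] never] is required to be <<<t,t>,<t,t>>,<e,<e,<e,<e,e>>>>>. [professor Paris] : t cannot yield <<<t,t>,<t,t>>,<e,<e,<e,<e,e>>>>> as functor, so never : <t,<<<t,t>,<t,t>>,<e,<e,<e,<e,e>>>>>>.

<t,<<<t,t>,<t,t>>,<e,<e,<e,<e,e>>>>>>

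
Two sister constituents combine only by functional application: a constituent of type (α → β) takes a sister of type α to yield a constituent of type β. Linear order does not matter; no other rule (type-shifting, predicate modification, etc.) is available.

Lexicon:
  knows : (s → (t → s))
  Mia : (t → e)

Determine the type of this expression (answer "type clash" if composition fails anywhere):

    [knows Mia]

type clash

[knows Mia]: (s → (t → s)) with (t → e) — neither is a function whose domain matches the other; composition fails here.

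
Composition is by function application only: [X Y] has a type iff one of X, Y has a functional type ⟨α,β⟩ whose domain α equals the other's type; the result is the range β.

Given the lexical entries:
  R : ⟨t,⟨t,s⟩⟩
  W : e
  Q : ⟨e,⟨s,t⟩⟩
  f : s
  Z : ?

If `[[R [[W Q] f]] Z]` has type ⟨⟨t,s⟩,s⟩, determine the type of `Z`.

[[R [[W Q] f]] Z] is required to be ⟨⟨t,s⟩,s⟩. [R [[W Q] f]] : ⟨t,s⟩ cannot yield ⟨⟨t,s⟩,s⟩ as functor, so Z : ⟨⟨t,s⟩,⟨⟨t,s⟩,s⟩⟩.

⟨⟨t,s⟩,⟨⟨t,s⟩,s⟩⟩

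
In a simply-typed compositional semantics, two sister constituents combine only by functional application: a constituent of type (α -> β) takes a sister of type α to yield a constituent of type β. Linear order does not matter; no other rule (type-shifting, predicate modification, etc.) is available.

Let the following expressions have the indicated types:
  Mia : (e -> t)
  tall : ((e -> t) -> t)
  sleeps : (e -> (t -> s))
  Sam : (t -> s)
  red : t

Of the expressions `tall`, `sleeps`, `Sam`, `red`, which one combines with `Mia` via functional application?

tall — combines: tall : ((e -> t) -> t) takes Mia : (e -> t) as argument, giving t.
sleeps : (e -> (t -> s)) — does not combine with Mia.
Sam : (t -> s) — does not combine with Mia.
red : t — does not combine with Mia.

tall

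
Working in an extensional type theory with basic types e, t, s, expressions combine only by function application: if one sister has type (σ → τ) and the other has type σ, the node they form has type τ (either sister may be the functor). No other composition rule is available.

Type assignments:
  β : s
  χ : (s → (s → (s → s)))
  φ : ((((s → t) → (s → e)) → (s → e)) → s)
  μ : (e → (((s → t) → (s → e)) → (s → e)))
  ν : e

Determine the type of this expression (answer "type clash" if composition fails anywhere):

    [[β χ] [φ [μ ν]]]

(s → s)

[β χ] — χ of type (s → (s → (s → s))) combines with β of type s: type (s → (s → s)).
[μ ν] — μ of type (e → (((s → t) → (s → e)) → (s → e))) combines with ν of type e: type (((s → t) → (s → e)) → (s → e)).
[φ [μ ν]] — φ of type ((((s → t) → (s → e)) → (s → e)) → s) combines with [μ ν] of type (((s → t) → (s → e)) → (s → e)): type s.
[[β χ] [φ [μ ν]]] — [β χ] of type (s → (s → s)) combines with [φ [μ ν]] of type s: type (s → s).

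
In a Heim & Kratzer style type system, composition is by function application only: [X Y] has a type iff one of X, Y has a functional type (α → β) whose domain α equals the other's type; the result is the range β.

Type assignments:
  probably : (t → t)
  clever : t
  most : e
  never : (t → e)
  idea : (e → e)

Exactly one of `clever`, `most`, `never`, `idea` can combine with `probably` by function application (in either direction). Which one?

clever

clever — combines: probably : (t → t) takes clever : t as argument, giving t.
most : e — does not combine with probably.
never : (t → e) — does not combine with probably.
idea : (e → e) — does not combine with probably.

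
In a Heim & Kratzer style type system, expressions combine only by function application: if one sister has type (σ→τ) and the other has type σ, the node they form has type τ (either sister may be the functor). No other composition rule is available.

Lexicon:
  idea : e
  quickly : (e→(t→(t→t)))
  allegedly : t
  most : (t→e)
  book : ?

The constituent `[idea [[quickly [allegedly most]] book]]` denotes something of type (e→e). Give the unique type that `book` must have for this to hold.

[idea [[quickly [allegedly most]] book]] must have type (e→e). The sister idea has type e; that is not a function onto (e→e), so [[quickly [allegedly most]] book] must be the functor, of type (e→(e→e)).
[[quickly [allegedly most]] book] must have type (e→(e→e)). The sister [quickly [allegedly most]] has type (t→(t→t)); that is not a function onto (e→(e→e)), so book must be the functor, of type ((t→(t→t))→(e→(e→e))).

((t→(t→t))→(e→(e→e)))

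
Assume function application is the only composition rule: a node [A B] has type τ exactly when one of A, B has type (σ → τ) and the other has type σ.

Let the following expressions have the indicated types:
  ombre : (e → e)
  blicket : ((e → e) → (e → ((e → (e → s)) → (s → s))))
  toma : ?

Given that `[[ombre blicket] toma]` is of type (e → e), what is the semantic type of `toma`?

For [[ombre blicket] toma] to have type (e → e) with [ombre blicket] of type (e → ((e → (e → s)) → (s → s))), toma must be the function: toma : ((e → ((e → (e → s)) → (s → s))) → (e → e)).

((e → ((e → (e → s)) → (s → s))) → (e → e))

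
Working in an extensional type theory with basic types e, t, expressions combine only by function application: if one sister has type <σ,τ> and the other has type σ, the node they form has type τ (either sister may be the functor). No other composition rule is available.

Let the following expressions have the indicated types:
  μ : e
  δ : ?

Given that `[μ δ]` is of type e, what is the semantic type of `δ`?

[μ δ] is required to be e. μ : e cannot yield e as functor, so δ : <e,e>.

<e,e>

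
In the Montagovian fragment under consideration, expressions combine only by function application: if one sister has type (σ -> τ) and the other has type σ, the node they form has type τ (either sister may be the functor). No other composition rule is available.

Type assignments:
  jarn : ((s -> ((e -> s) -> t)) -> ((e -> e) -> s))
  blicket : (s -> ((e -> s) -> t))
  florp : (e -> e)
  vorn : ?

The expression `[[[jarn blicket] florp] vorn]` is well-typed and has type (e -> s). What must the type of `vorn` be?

(s -> (e -> s))

For [[[jarn blicket] florp] vorn] to have type (e -> s) with [[jarn blicket] florp] of type s, vorn must be the function: vorn : (s -> (e -> s)).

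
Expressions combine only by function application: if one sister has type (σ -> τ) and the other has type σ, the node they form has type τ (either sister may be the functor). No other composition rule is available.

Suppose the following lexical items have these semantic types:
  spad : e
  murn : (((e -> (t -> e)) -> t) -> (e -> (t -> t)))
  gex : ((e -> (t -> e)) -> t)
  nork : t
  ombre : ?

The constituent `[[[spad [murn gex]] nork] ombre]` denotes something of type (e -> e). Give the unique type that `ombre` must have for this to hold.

[[[spad [murn gex]] nork] ombre] is required to be (e -> e). [[spad [murn gex]] nork] : t cannot yield (e -> e) as functor, so ombre : (t -> (e -> e)).

(t -> (e -> e))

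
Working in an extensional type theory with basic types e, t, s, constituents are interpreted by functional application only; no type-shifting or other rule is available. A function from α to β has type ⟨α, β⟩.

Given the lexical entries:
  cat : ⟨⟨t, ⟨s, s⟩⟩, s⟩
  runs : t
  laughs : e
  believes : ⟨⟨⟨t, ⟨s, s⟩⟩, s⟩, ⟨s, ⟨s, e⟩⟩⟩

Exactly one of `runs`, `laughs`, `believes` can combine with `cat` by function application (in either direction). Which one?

runs : t — cat needs ⟨t, ⟨s, s⟩⟩; runs needs nothing (atomic); neither fits.
laughs : e — cat needs ⟨t, ⟨s, s⟩⟩; laughs needs nothing (atomic); neither fits.
believes — combines: believes : ⟨⟨⟨t, ⟨s, s⟩⟩, s⟩, ⟨s, ⟨s, e⟩⟩⟩ takes cat : ⟨⟨t, ⟨s, s⟩⟩, s⟩ as argument, giving ⟨s, ⟨s, e⟩⟩.

believes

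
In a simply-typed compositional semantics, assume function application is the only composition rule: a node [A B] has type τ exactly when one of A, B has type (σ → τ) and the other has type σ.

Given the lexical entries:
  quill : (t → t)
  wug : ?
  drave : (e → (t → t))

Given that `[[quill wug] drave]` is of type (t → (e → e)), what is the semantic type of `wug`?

[[quill wug] drave] is required to be (t → (e → e)). drave : (e → (t → t)) cannot yield (t → (e → e)) as functor, so [quill wug] : ((e → (t → t)) → (t → (e → e))).
[quill wug] is required to be ((e → (t → t)) → (t → (e → e))). quill : (t → t) cannot yield ((e → (t → t)) → (t → (e → e))) as functor, so wug : ((t → t) → ((e → (t → t)) → (t → (e → e)))).

((t → t) → ((e → (t → t)) → (t → (e → e))))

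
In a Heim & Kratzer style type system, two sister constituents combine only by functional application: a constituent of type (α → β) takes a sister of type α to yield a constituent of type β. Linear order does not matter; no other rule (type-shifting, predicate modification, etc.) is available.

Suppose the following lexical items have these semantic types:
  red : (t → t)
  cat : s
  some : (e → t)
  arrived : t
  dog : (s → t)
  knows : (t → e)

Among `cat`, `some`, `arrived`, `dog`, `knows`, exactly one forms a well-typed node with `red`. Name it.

arrived

cat : s — does not combine with red.
some : (e → t) — does not combine with red.
arrived — combines: red : (t → t) takes arrived : t as argument, giving t.
dog : (s → t) — does not combine with red.
knows : (t → e) — does not combine with red.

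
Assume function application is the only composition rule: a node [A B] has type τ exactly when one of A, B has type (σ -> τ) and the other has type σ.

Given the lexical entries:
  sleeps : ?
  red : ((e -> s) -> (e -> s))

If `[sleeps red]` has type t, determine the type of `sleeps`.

For [sleeps red] to have type t with red of type ((e -> s) -> (e -> s)), sleeps must be the function: sleeps : (((e -> s) -> (e -> s)) -> t).

(((e -> s) -> (e -> s)) -> t)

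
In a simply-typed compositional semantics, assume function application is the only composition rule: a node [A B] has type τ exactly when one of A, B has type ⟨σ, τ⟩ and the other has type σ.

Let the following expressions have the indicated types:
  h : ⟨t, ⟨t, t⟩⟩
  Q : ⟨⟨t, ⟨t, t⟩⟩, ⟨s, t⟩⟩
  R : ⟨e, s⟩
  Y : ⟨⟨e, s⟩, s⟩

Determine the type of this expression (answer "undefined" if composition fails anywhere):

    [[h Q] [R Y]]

t

[h Q]: functor Q : ⟨⟨t, ⟨t, t⟩⟩, ⟨s, t⟩⟩, argument h : ⟨t, ⟨t, t⟩⟩; result ⟨s, t⟩.
[R Y]: functor Y : ⟨⟨e, s⟩, s⟩, argument R : ⟨e, s⟩; result s.
[[h Q] [R Y]]: functor [h Q] : ⟨s, t⟩, argument [R Y] : s; result t.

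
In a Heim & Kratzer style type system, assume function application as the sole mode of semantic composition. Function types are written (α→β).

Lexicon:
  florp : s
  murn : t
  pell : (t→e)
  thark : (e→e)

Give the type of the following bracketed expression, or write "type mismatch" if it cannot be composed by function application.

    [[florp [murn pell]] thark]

type mismatch

[murn pell] — pell of type (t→e) combines with murn of type t: type e.
[florp [murn pell]]: s and e cannot combine by function application — type clash.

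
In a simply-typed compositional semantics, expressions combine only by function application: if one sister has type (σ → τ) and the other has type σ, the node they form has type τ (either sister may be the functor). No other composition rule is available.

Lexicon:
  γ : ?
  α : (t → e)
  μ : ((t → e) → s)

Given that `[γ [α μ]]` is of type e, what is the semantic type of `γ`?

(s → e)

For [γ [α μ]] to have type e with [α μ] of type s, γ must be the function: γ : (s → e).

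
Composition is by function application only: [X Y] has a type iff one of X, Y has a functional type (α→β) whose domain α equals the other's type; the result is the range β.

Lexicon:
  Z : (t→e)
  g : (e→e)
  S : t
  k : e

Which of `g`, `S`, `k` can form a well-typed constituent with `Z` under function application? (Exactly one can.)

S

g : (e→e) — neither side's domain matches the other.
S — combines: Z : (t→e) takes S : t as argument, giving e.
k : e — neither side's domain matches the other.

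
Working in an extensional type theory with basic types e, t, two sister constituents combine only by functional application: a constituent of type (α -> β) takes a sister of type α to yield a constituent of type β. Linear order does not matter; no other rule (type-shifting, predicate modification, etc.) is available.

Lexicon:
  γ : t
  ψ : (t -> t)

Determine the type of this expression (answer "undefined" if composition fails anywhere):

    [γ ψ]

t

[γ ψ] — ψ of type (t -> t) combines with γ of type t: type t.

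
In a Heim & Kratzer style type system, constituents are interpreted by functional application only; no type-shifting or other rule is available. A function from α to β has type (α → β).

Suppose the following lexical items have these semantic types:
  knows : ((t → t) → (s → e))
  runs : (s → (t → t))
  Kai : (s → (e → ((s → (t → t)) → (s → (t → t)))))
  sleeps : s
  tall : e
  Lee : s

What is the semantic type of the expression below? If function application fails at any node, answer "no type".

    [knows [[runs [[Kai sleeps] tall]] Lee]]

[Kai sleeps] — Kai of type (s → (e → ((s → (t → t)) → (s → (t → t))))) combines with sleeps of type s: type (e → ((s → (t → t)) → (s → (t → t)))).
[[Kai sleeps] tall] — [Kai sleeps] of type (e → ((s → (t → t)) → (s → (t → t)))) combines with tall of type e: type ((s → (t → t)) → (s → (t → t))).
[runs [[Kai sleeps] tall]] — [[Kai sleeps] tall] of type ((s → (t → t)) → (s → (t → t))) combines with runs of type (s → (t → t)): type (s → (t → t)).
[[runs [[Kai sleeps] tall]] Lee] — [runs [[Kai sleeps] tall]] of type (s → (t → t)) combines with Lee of type s: type (t → t).
[knows [[runs [[Kai sleeps] tall]] Lee]] — knows of type ((t → t) → (s → e)) combines with [[runs [[Kai sleeps] tall]] Lee] of type (t → t): type (s → e).

(s → e)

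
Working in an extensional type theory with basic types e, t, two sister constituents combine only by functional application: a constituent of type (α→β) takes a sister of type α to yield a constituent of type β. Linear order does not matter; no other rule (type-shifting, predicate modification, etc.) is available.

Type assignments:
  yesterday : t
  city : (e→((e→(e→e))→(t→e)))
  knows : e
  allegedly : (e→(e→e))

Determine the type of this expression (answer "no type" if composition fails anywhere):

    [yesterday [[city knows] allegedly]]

e

[city knows] — city of type (e→((e→(e→e))→(t→e))) combines with knows of type e: type ((e→(e→e))→(t→e)).
[[city knows] allegedly] — [city knows] of type ((e→(e→e))→(t→e)) combines with allegedly of type (e→(e→e)): type (t→e).
[yesterday [[city knows] allegedly]] — [[city knows] allegedly] of type (t→e) combines with yesterday of type t: type e.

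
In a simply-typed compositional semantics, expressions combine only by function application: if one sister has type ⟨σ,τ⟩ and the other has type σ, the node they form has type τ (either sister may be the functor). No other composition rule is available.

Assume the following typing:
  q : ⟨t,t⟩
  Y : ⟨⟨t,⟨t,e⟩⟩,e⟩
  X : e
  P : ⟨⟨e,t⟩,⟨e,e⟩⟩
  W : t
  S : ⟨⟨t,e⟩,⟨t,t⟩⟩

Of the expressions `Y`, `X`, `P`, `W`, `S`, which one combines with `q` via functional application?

Y : ⟨⟨t,⟨t,e⟩⟩,e⟩ — no; q wants t, and Y wants ⟨t,⟨t,e⟩⟩.
X : e — no; q wants t, and X wants nothing (atomic).
P : ⟨⟨e,t⟩,⟨e,e⟩⟩ — no; q wants t, and P wants ⟨e,t⟩.
W — combines: q : ⟨t,t⟩ takes W : t as argument, giving t.
S : ⟨⟨t,e⟩,⟨t,t⟩⟩ — no; q wants t, and S wants ⟨t,e⟩.

W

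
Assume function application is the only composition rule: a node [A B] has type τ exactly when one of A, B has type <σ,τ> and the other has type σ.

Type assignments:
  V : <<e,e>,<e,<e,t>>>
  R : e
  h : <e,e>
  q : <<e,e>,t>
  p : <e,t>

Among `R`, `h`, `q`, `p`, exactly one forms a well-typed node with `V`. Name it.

R : e — does not combine with V.
h — combines: V : <<e,e>,<e,<e,t>>> takes h : <e,e> as argument, giving <e,<e,t>>.
q : <<e,e>,t> — does not combine with V.
p : <e,t> — does not combine with V.

h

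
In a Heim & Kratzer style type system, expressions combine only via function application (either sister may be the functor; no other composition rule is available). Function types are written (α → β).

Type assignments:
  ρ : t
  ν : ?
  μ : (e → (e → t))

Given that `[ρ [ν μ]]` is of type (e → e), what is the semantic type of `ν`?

((e → (e → t)) → (t → (e → e)))

For [ρ [ν μ]] to have type (e → e) with ρ of type t, [ν μ] must be the function: [ν μ] : (t → (e → e)).
For [ν μ] to have type (t → (e → e)) with μ of type (e → (e → t)), ν must be the function: ν : ((e → (e → t)) → (t → (e → e))).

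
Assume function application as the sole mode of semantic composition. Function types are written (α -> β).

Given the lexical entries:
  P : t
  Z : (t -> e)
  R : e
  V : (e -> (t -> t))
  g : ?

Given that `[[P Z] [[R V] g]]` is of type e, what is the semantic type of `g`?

[[P Z] [[R V] g]] must have type e. The sister [P Z] has type e; that is not a function onto e, so [[R V] g] must be the functor, of type (e -> e).
[[R V] g] must have type (e -> e). The sister [R V] has type (t -> t); that is not a function onto (e -> e), so g must be the functor, of type ((t -> t) -> (e -> e)).

((t -> t) -> (e -> e))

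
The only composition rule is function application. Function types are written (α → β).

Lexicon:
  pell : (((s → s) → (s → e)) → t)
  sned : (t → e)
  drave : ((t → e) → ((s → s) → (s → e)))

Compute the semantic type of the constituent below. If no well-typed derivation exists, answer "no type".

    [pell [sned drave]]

At [sned drave], drave : ((t → e) → ((s → s) → (s → e))) takes sned : (t → e), giving ((s → s) → (s → e)).
At [pell [sned drave]], pell : (((s → s) → (s → e)) → t) takes [sned drave] : ((s → s) → (s → e)), giving t.

t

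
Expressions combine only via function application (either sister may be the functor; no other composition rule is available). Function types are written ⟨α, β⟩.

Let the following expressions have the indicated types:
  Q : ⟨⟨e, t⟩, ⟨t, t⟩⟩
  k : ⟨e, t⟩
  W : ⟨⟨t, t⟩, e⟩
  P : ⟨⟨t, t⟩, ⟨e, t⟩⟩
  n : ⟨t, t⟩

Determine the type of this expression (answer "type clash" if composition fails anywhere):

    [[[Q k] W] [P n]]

[Q k]: Q is ⟨⟨e, t⟩, ⟨t, t⟩⟩, k is ⟨e, t⟩; result ⟨t, t⟩.
[[Q k] W]: W is ⟨⟨t, t⟩, e⟩, [Q k] is ⟨t, t⟩; result e.
[P n]: P is ⟨⟨t, t⟩, ⟨e, t⟩⟩, n is ⟨t, t⟩; result ⟨e, t⟩.
[[[Q k] W] [P n]]: [P n] is ⟨e, t⟩, [[Q k] W] is e; result t.

t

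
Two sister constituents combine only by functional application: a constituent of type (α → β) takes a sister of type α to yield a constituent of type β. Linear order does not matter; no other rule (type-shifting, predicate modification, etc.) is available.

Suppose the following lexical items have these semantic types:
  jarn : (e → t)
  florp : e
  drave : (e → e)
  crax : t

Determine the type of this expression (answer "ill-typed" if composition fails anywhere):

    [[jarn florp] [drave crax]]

ill-typed

[jarn florp]: functor jarn : (e → t), argument florp : e; result t.
[drave crax]: (e → e) and t cannot combine by function application — type clash.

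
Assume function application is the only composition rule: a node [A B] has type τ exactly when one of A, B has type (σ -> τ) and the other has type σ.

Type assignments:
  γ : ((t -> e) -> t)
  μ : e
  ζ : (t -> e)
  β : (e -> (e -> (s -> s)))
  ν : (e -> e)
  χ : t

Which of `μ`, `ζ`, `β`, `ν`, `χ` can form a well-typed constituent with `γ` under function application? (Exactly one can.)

ζ

μ : e — neither side's domain matches the other.
ζ — combines: γ : ((t -> e) -> t) takes ζ : (t -> e) as argument, giving t.
β : (e -> (e -> (s -> s))) — neither side's domain matches the other.
ν : (e -> e) — neither side's domain matches the other.
χ : t — neither side's domain matches the other.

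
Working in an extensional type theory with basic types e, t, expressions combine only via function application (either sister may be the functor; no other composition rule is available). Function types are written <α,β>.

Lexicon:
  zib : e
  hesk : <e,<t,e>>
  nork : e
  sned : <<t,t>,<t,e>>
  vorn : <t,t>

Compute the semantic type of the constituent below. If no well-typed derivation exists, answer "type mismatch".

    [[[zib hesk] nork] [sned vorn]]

At [zib hesk], hesk : <e,<t,e>> takes zib : e, giving <t,e>.
At [[zib hesk] nork]: neither <t,e> nor e can take the other as argument; the node is ill-typed.

type mismatch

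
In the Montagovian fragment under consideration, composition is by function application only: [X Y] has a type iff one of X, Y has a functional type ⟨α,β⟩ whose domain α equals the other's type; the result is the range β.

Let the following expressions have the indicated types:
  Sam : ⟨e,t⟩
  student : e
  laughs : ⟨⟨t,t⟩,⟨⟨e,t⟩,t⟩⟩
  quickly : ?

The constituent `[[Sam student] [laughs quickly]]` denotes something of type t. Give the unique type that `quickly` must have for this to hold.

⟨⟨⟨t,t⟩,⟨⟨e,t⟩,t⟩⟩,⟨t,t⟩⟩

[[Sam student] [laughs quickly]] is required to be t. [Sam student] : t cannot yield t as functor, so [laughs quickly] : ⟨t,t⟩.
[laughs quickly] is required to be ⟨t,t⟩. laughs : ⟨⟨t,t⟩,⟨⟨e,t⟩,t⟩⟩ cannot yield ⟨t,t⟩ as functor, so quickly : ⟨⟨⟨t,t⟩,⟨⟨e,t⟩,t⟩⟩,⟨t,t⟩⟩.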